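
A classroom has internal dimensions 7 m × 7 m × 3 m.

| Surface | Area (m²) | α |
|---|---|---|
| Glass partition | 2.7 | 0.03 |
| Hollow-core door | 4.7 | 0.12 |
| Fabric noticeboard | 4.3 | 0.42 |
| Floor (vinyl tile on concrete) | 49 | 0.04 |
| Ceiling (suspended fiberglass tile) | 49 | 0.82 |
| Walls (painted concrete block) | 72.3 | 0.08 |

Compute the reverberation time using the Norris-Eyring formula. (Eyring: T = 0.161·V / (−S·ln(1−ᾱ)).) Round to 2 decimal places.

0.40 sec

S = Σ Sᵢ = 182.0 m².
Σ(Sᵢαᵢ) = 2.7·0.03 + 4.7·0.12 + 4.3·0.42 + 49·0.04 + 49·0.82 + 72.3·0.08 = 50.375.
ᾱ = 50.375 / 182.0 = 0.2768.
−S·ln(1−ᾱ) = −182.0 × ln(1 − 0.2768) = 58.981.
V = 7 × 7 × 3 = 147 m³.
RT60 = 0.161 × 147 / 58.981 = 0.40 s.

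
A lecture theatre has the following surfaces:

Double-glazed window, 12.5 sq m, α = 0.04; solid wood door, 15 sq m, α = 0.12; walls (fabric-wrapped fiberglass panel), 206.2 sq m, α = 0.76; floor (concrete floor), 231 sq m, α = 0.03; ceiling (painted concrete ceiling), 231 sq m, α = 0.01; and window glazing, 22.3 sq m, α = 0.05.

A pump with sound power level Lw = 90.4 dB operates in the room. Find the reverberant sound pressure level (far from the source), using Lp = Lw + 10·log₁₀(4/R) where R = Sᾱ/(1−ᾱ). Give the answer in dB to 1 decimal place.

73.0 dB

Σ(Sᵢαᵢ) = 12.5×0.04 + 15×0.12 + 206.2×0.76 + 231×0.03 + 231×0.01 + 22.3×0.05 = 169.367; total area S = 718.0 sq m.
ᾱ = 169.367/718.0 = 0.2359; R = Sᾱ/(1−ᾱ) = 169.367/(1−0.2359) = 221.656 sq m.
Lp = 90.4 + 10·log₁₀(4/221.656) = 90.4 + (-17.44) = 73.0 dB.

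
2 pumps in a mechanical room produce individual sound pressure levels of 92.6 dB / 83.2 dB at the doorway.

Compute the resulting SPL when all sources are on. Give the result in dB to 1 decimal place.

Sum in the linear (power) domain: Σ 10^(Lᵢ/10) = 10^(92.6/10) + 10^(83.2/10) = 2.029e+09.
Back to dB: 10·log₁₀ Σ = 93.1 dB.

93.1 dB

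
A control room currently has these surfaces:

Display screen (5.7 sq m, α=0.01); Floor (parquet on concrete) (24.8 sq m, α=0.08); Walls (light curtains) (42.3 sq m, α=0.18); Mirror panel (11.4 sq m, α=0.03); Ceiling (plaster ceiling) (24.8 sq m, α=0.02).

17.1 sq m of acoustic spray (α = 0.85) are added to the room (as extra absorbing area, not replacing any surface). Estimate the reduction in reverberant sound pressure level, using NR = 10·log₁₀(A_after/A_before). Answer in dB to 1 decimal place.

Total absorption A_before = 5.7·0.01 + 24.8·0.08 + 42.3·0.18 + 11.4·0.03 + 24.8·0.02
  = 0.057 + 1.984 + 7.614 + 0.342 + 0.496 = 10.493 sq m sabins.
Treatment contributes 17.1·0.85 = 14.535 sabins.
New total A_after = 25.028 sabins.
Reduction = 10 log₁₀(A_after/A_before) = 10 log₁₀(2.3852) = 3.8 dB.

3.8 dB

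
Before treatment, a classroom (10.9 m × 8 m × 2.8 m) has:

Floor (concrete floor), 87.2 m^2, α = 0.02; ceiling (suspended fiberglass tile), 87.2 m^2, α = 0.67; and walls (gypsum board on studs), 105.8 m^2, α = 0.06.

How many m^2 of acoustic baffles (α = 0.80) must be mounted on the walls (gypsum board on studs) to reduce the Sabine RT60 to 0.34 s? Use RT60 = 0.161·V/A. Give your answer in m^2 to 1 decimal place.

Equivalent absorption area: A₁ = 87.2*0.02 + 87.2*0.67 + 105.8*0.06 = 66.516 m^2.
Required A₂ = 0.161·244.16/0.34 = 115.617 sabins.
Absorption to add: 115.617 − 66.516 = 49.101 sabins.
Each m^2 of panel replacing the walls (gypsum board on studs) adds (0.80 − 0.06) = 0.74 sabins.
Panel area = 49.101 / 0.74 = 66.4 m^2.

66.4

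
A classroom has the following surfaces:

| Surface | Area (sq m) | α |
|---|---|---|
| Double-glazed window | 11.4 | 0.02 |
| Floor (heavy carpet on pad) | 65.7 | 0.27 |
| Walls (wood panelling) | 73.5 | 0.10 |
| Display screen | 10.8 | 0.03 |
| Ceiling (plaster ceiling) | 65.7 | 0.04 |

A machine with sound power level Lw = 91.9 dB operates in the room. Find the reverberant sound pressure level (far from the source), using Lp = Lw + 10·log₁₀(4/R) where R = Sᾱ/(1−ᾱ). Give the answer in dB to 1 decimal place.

A = 28.269 sabins; S = 227.1 sq m.
ᾱ = 0.1245, so room constant R = A/(1−ᾱ) = 32.289 sq m.
Lp = Lw + 10 log₁₀(4/R) = 91.9 -9.07 = 82.8 dB.

82.8 dB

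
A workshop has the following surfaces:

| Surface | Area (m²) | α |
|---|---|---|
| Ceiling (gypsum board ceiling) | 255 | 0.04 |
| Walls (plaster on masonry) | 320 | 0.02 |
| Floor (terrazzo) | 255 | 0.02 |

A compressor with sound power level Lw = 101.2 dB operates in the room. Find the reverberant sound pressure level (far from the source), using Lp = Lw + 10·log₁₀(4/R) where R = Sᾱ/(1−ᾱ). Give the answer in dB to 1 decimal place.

Σ(Sᵢαᵢ) = 255·0.04 + 320·0.02 + 255·0.02 = 21.700; total area S = 830.0 m².
ᾱ = 21.700/830.0 = 0.0261; R = Sᾱ/(1−ᾱ) = 21.700/(1−0.0261) = 22.282 m².
Lp = Lw + 10 log₁₀(4/R) = 101.2 -7.46 = 93.7 dB.

93.7 dB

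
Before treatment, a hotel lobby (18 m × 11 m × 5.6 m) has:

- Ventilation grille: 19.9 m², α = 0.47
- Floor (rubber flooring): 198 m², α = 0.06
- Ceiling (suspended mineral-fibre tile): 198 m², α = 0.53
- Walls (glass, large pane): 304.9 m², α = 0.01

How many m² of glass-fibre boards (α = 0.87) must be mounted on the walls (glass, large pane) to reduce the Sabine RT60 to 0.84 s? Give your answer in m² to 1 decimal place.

Summing Sᵢαᵢ: 9.353 + 11.880 + 104.940 + 3.049 → A₁ = 129.222 sabins.
V = 1108.8 m³. Target absorption A₂ = 0.161 × 1108.8 / 0.84 = 212.520 sabins.
Absorption to add: 212.520 − 129.222 = 83.298 sabins.
Net gain per m²: Δα = 0.87 − 0.01 = 0.86.
Area = ΔA/Δα = 83.298/0.86 = 96.9 m².

96.9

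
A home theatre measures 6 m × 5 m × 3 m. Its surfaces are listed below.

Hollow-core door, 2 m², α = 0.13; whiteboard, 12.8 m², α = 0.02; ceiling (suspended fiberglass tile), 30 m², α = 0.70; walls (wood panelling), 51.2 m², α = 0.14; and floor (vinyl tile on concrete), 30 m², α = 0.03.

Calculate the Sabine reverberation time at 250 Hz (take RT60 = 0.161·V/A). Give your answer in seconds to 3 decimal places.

0.490 s

A = Σ Sᵢαᵢ = 2*0.13 + 12.8*0.02 + 30*0.70 + 51.2*0.14 + 30*0.03 = 29.584 sabins.
V = 6·5·3 = 90 m³.
Sabine: RT60 = 0.161 × 90 / 29.584 = 0.490 s.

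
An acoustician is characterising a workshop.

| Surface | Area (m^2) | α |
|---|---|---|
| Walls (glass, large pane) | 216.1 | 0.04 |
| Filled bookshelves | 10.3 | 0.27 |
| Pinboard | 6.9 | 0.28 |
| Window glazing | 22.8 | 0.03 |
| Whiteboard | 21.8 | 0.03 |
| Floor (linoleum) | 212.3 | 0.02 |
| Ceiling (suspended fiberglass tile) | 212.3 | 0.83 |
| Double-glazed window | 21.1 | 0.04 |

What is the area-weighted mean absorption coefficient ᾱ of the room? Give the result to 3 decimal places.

0.271

Total surface area S = 723.6 m^2.
Σ(Sᵢαᵢ) = 216.1·0.04 + 10.3·0.27 + 6.9·0.28 + 22.8·0.03 + 21.8·0.03 + 212.3·0.02 + 212.3·0.83 + 21.1·0.04 = 195.994.
ᾱ = 195.994 / 723.6 = 0.271.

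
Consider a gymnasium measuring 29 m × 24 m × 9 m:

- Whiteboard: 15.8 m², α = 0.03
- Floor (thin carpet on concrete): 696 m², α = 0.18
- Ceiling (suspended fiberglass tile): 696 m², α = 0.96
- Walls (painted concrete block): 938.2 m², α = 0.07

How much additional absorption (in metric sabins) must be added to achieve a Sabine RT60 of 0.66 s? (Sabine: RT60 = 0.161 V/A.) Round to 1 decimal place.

Summing Sᵢαᵢ: 0.474 + 125.280 + 668.160 + 65.674 → A₁ = 859.588 sabins.
Target A₂ = 0.161·6264/0.66 = 1528.036 sabins (V = 6264 m³).
Additional absorption ΔA = 1528.036 − 859.588 = 668.4 sabins.

668.4 sabins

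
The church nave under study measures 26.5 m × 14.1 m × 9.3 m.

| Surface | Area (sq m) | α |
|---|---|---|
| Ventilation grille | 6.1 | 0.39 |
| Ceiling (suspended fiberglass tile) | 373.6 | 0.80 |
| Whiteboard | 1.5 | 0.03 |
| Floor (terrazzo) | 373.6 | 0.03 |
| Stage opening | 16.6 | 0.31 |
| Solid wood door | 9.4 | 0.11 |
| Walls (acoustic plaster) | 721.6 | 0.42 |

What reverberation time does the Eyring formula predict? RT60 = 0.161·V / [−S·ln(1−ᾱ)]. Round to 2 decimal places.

0.70 s

Total surface area S = 6.1 + 373.6 + 1.5 + 373.6 + 16.6 + 9.4 + 721.6 = 1502.4 sq m.
Σ(Sᵢαᵢ) = 6.1×0.39 + 373.6×0.80 + 1.5×0.03 + 373.6×0.03 + 16.6×0.31 + 9.4×0.11 + 721.6×0.42 = 621.764.
Mean coefficient ᾱ = A/S = 0.4138.
Eyring denominator: −S ln(1−ᾱ) = 802.423.
V = 26.5 × 14.1 × 9.3 = 3474.945 m³.
RT60 = 0.161 × 3474.945 / 802.423 = 0.70 s.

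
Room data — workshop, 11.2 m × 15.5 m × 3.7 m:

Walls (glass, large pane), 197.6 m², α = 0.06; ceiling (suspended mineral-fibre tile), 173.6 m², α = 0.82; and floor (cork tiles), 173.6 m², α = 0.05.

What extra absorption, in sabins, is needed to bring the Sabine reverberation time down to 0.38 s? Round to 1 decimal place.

109.3 sabins

Equivalent absorption area: A₁ = 197.6·0.06 + 173.6·0.82 + 173.6·0.05 = 162.888 m².
For T = 0.38 s, need A₂ = 0.161·V/T = 0.161·642.32/0.38 = 272.141 sabins.
Additional absorption ΔA = 272.141 − 162.888 = 109.3 sabins.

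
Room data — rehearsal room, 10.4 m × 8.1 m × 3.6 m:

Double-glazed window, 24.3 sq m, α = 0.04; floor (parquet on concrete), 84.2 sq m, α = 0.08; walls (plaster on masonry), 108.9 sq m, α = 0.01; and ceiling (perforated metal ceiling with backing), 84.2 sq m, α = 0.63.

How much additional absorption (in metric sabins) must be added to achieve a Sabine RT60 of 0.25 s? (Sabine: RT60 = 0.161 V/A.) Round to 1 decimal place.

133.5 sabins

A₁ = Σ Sᵢαᵢ = 24.3·0.04 + 84.2·0.08 + 108.9·0.01 + 84.2·0.63 = 61.843 sabins.
For T = 0.25 s, need A₂ = 0.161·V/T = 0.161·303.264/0.25 = 195.302 sabins.
Shortfall: 195.302 − 61.843 = 133.5 sabins.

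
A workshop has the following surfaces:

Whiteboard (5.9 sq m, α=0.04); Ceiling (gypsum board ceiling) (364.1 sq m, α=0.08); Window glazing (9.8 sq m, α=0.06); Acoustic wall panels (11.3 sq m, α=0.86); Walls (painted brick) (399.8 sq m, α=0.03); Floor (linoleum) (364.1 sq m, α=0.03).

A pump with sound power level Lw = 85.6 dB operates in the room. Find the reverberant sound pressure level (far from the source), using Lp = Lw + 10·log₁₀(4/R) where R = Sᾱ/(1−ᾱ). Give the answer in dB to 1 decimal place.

Σ(Sᵢαᵢ) = 5.9×0.04 + 364.1×0.08 + 9.8×0.06 + 11.3×0.86 + 399.8×0.03 + 364.1×0.03 = 62.587; total area S = 1155.0 sq m.
ᾱ = 0.0542, so room constant R = A/(1−ᾱ) = 66.174 sq m.
Lp = Lw + 10 log₁₀(4/R) = 85.6 -12.19 = 73.4 dB.

73.4 dB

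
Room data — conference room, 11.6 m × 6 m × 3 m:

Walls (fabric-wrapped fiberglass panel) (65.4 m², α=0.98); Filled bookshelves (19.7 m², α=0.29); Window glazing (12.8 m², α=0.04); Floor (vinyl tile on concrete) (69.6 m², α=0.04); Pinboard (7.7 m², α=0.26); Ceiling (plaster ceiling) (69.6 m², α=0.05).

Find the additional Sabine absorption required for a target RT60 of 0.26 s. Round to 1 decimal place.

50.7 sabins

Total absorption A₁ = 65.4·0.98 + 19.7·0.29 + 12.8·0.04 + 69.6·0.04 + 7.7·0.26 + 69.6·0.05
  = 64.092 + 5.713 + 0.512 + 2.784 + 2.002 + 3.480 = 78.583 m² sabins.
V = 208.8 m³. Required absorption A₂ = 0.161 × 208.8 / 0.26 = 129.295 sabins.
Additional absorption ΔA = 129.295 − 78.583 = 50.7 sabins.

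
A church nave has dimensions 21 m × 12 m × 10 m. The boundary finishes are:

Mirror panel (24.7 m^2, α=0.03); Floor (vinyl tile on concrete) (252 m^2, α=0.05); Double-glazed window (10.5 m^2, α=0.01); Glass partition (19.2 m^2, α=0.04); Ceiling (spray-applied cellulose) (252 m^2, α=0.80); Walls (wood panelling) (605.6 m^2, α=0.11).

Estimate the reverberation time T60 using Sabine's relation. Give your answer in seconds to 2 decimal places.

A = Σ Sᵢαᵢ = 24.7×0.03 + 252×0.05 + 10.5×0.01 + 19.2×0.04 + 252×0.80 + 605.6×0.11 = 282.430 sabins.
Room volume: 2520 m³.
Sabine: RT60 = 0.161 × 2520 / 282.430 = 1.44 s.

1.44 s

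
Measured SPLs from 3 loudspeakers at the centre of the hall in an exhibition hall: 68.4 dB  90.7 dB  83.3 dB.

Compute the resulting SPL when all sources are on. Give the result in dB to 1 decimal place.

91.4 dB

Sum in the linear (power) domain: Σ 10^(Lᵢ/10) = 10^(68.4/10) + 10^(90.7/10) + 10^(83.3/10) = 1.396e+09.
Combined level = 10 log₁₀(1.396e+09) = 91.4 dB.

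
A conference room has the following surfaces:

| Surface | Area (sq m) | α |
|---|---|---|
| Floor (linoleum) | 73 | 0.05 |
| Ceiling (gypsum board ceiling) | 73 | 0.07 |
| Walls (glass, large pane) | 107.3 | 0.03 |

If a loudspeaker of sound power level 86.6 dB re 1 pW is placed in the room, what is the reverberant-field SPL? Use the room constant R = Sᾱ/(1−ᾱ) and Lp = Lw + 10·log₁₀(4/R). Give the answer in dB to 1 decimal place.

81.6 dB

Σ(Sᵢαᵢ) = 73·0.05 + 73·0.07 + 107.3·0.03 = 11.979; total area S = 253.3 sq m.
ᾱ = 11.979/253.3 = 0.0473; R = Sᾱ/(1−ᾱ) = 11.979/(1−0.0473) = 12.574 sq m.
Lp = Lw + 10 log₁₀(4/R) = 86.6 -4.97 = 81.6 dB.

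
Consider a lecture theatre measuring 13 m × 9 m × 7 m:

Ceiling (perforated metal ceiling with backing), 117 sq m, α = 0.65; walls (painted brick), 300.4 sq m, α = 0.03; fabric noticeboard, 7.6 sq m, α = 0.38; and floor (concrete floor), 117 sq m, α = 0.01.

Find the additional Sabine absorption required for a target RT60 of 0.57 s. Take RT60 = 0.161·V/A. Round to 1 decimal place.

142.2 sabins

A₁ = Σ Sᵢαᵢ = 117·0.65 + 300.4·0.03 + 7.6·0.38 + 117·0.01 = 89.120 sabins.
V = 819 m³. Required absorption A₂ = 0.161 × 819 / 0.57 = 231.332 sabins.
Additional absorption ΔA = 231.332 − 89.120 = 142.2 sabins.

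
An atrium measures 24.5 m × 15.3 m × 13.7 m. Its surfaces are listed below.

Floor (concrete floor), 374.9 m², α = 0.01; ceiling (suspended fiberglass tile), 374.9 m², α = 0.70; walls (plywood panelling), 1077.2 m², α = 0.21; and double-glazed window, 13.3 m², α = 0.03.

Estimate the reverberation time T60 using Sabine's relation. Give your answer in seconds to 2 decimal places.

Equivalent absorption area: A = 374.9*0.01 + 374.9*0.70 + 1077.2*0.21 + 13.3*0.03 = 492.790 m².
Volume V = 24.5 × 15.3 × 13.7 = 5135.445 m³.
RT60 = 0.161 · V / A = 0.161 × 5135.445 / 492.790 = 1.68 s.

1.68 s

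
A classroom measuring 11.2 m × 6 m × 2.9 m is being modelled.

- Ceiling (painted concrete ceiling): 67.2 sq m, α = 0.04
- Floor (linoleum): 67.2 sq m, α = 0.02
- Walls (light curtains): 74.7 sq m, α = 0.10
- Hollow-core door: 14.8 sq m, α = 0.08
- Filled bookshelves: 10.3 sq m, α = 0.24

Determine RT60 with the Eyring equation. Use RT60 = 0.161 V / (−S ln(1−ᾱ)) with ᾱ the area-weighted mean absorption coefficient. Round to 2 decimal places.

2.00 sec

S = Σ Sᵢ = 234.2 sq m.
Absorption A = 67.2·0.04 + 67.2·0.02 + 74.7·0.10 + 14.8·0.08 + 10.3·0.24 = 15.158 sabins.
Mean coefficient ᾱ = A/S = 0.0647.
Eyring denominator: −S ln(1−ᾱ) = 15.665.
V = 11.2 × 6 × 2.9 = 194.88 m³.
RT60 = 0.161 × 194.88 / 15.665 = 2.00 s.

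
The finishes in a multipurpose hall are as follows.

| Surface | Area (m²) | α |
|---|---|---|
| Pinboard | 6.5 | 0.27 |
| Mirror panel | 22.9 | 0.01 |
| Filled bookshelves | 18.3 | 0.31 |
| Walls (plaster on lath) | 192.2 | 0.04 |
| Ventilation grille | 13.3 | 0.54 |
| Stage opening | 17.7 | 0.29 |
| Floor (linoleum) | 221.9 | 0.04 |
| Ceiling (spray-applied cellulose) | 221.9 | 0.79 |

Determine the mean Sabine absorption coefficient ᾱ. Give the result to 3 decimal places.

S = Σ Sᵢ = 6.5 + 22.9 + 18.3 + 192.2 + 13.3 + 17.7 + 221.9 + 221.9 = 714.7 m².
A = 6.5×0.27 + 22.9×0.01 + 18.3×0.31 + 192.2×0.04 + 13.3×0.54 + 17.7×0.29 + 221.9×0.04 + 221.9×0.79 = 211.837 sabins.
ᾱ = A/S = 0.296.

0.296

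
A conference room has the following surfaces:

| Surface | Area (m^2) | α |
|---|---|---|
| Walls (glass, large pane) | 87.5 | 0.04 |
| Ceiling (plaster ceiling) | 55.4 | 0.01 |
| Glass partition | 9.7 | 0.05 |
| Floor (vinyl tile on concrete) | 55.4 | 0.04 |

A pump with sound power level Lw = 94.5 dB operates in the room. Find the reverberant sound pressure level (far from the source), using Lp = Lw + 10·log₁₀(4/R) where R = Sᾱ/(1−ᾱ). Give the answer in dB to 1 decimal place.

92.1 dB

Σ(Sᵢαᵢ) = 87.5·0.04 + 55.4·0.01 + 9.7·0.05 + 55.4·0.04 = 6.755; total area S = 208.0 m^2.
ᾱ = 6.755/208.0 = 0.0325; R = Sᾱ/(1−ᾱ) = 6.755/(1−0.0325) = 6.982 m^2.
Lp = 94.5 + 10·log₁₀(4/6.982) = 94.5 + (-2.42) = 92.1 dB.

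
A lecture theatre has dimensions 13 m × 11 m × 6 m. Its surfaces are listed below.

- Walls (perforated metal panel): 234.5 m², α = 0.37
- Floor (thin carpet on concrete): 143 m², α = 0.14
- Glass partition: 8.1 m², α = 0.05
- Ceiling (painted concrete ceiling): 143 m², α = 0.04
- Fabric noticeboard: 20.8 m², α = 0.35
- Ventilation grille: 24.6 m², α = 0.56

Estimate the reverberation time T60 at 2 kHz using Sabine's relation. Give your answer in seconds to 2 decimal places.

Equivalent absorption area: A = 234.5*0.37 + 143*0.14 + 8.1*0.05 + 143*0.04 + 20.8*0.35 + 24.6*0.56 = 133.966 m².
Room volume: 858 m³.
RT60 = 0.161 · V / A = 0.161 × 858 / 133.966 = 1.03 s.

1.03 seconds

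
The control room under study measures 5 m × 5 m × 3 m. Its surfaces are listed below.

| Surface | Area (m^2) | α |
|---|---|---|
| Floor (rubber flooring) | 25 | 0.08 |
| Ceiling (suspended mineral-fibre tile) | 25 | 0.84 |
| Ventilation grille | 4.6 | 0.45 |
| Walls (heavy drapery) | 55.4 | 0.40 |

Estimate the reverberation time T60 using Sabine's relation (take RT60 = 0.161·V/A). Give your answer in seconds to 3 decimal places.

Total absorption A = 25·0.08 + 25·0.84 + 4.6·0.45 + 55.4·0.40
  = 2.000 + 21.000 + 2.070 + 22.160 = 47.230 m^2 sabins.
Room volume: 75 m³.
T = 0.161 V/A = 0.161·75/47.230 = 0.256 s.

0.256 s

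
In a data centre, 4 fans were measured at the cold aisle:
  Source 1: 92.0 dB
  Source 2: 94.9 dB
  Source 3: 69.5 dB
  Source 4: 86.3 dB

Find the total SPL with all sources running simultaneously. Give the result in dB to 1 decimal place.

97.1 dB

Converting to relative power and adding: 10^(92.0/10) + 10^(94.9/10) + 10^(69.5/10) + 10^(86.3/10) = 5.111e+09.
L_total = 10·log₁₀(5.111e+09) = 97.1 dB.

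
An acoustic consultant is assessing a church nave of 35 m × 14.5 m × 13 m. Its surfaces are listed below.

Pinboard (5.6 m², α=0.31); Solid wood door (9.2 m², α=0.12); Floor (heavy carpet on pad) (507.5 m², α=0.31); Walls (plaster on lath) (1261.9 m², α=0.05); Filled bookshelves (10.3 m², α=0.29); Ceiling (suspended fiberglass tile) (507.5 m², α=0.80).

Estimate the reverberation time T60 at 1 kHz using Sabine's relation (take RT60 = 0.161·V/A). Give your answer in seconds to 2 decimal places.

A = Σ Sᵢαᵢ = 5.6·0.31 + 9.2·0.12 + 507.5·0.31 + 1261.9·0.05 + 10.3·0.29 + 507.5·0.80 = 632.247 sabins.
Room volume: 6597.5 m³.
RT60 = 0.161 · V / A = 0.161 × 6597.5 / 632.247 = 1.68 s.

1.68 s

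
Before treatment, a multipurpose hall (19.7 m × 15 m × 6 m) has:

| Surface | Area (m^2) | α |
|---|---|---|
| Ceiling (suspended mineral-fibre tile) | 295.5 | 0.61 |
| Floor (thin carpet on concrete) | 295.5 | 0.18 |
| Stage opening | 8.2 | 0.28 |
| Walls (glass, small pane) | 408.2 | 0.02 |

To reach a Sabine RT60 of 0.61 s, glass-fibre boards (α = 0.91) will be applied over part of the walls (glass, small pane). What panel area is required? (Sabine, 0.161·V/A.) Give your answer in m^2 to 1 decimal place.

251.7

Summing Sᵢαᵢ: 180.255 + 53.190 + 2.296 + 8.164 → A₁ = 243.905 sabins.
Required A₂ = 0.161·1773/0.61 = 467.956 sabins.
Absorption to add: 467.956 − 243.905 = 224.051 sabins.
Each m^2 of panel replacing the walls (glass, small pane) adds (0.91 − 0.02) = 0.89 sabins.
Area = ΔA/Δα = 224.051/0.89 = 251.7 m^2.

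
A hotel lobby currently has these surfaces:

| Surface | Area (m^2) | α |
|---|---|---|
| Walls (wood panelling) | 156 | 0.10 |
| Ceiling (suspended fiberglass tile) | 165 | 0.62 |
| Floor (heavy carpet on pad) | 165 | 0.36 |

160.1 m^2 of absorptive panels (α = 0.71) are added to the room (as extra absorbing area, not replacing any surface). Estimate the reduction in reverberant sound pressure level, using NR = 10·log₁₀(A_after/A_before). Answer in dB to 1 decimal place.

2.2 dB

A_before = Σ Sᵢαᵢ = 156*0.10 + 165*0.62 + 165*0.36 = 177.300 sabins.
Treatment contributes 160.1·0.71 = 113.671 sabins.
New total A_after = 290.971 sabins.
NR = 10·log₁₀(290.971/177.300) = 2.2 dB.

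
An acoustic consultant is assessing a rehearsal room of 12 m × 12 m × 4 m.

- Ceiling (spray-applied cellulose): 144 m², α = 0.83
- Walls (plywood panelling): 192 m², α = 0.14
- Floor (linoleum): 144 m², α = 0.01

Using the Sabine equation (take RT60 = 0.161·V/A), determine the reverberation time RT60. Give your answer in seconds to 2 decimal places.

Total absorption A = 144*0.83 + 192*0.14 + 144*0.01
  = 119.520 + 26.880 + 1.440 = 147.840 m² sabins.
Volume V = 12 × 12 × 4 = 576 m³.
Sabine: RT60 = 0.161 × 576 / 147.840 = 0.63 s.

0.63 s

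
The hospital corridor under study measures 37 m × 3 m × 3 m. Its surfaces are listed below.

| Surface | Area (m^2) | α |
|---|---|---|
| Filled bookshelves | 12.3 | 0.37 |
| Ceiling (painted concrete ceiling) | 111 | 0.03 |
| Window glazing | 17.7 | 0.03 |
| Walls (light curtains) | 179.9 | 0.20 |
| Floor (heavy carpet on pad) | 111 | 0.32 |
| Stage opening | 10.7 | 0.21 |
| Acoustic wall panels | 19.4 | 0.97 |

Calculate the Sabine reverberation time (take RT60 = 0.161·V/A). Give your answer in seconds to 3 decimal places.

A = Σ Sᵢαᵢ = 12.3*0.37 + 111*0.03 + 17.7*0.03 + 179.9*0.20 + 111*0.32 + 10.7*0.21 + 19.4*0.97 = 100.977 sabins.
Room volume: 333 m³.
Sabine: RT60 = 0.161 × 333 / 100.977 = 0.531 s.

0.531 sec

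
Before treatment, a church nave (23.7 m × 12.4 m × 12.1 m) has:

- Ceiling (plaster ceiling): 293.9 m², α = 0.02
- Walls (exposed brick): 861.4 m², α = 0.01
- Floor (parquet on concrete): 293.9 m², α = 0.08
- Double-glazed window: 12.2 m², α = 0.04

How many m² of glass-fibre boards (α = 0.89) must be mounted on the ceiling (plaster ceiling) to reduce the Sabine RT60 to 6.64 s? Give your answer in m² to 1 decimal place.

Total absorption A₁ = 293.9·0.02 + 861.4·0.01 + 293.9·0.08 + 12.2·0.04
  = 5.878 + 8.614 + 23.512 + 0.488 = 38.492 m² sabins.
Required A₂ = 0.161·3555.948/6.64 = 86.221 sabins.
ΔA needed = 86.221 − 38.492 = 47.729 sabins.
Net gain per m²: Δα = 0.89 − 0.02 = 0.87.
Panel area = 47.729 / 0.87 = 54.9 m².

54.9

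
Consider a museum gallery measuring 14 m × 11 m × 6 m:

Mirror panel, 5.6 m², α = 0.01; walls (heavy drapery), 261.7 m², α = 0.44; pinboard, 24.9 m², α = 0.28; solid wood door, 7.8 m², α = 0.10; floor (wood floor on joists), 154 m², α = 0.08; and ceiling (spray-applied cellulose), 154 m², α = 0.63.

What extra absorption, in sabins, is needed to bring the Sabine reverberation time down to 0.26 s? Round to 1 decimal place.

Total absorption A₁ = 5.6×0.01 + 261.7×0.44 + 24.9×0.28 + 7.8×0.10 + 154×0.08 + 154×0.63
  = 0.056 + 115.148 + 6.972 + 0.780 + 12.320 + 97.020 = 232.296 m² sabins.
For T = 0.26 s, need A₂ = 0.161·V/T = 0.161·924/0.26 = 572.169 sabins.
Additional absorption ΔA = 572.169 − 232.296 = 339.9 sabins.

339.9 sabins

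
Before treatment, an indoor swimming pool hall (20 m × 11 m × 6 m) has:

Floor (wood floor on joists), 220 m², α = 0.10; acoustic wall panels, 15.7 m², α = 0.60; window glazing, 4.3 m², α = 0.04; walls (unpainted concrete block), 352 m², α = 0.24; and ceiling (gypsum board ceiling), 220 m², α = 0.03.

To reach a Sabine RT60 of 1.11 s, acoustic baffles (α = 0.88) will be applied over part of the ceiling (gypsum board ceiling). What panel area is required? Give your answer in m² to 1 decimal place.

Total absorption A₁ = 220·0.10 + 15.7·0.60 + 4.3·0.04 + 352·0.24 + 220·0.03
  = 22.000 + 9.420 + 0.172 + 84.480 + 6.600 = 122.672 m² sabins.
Required A₂ = 0.161·1320/1.11 = 191.459 sabins.
Absorption to add: 191.459 − 122.672 = 68.787 sabins.
Net gain per m²: Δα = 0.88 − 0.03 = 0.85.
Panel area = 68.787 / 0.85 = 80.9 m².

80.9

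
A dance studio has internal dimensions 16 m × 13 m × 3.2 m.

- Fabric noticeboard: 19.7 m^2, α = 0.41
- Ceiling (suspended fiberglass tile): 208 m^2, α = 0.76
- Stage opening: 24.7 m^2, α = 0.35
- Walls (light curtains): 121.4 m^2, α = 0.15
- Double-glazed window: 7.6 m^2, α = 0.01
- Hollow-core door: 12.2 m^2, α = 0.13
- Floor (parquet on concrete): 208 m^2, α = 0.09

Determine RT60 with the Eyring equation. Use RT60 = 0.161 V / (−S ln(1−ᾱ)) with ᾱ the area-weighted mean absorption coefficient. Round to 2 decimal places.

Total surface area S = 19.7 + 208 + 24.7 + 121.4 + 7.6 + 12.2 + 208 = 601.6 m^2.
Absorption A = 19.7×0.41 + 208×0.76 + 24.7×0.35 + 121.4×0.15 + 7.6×0.01 + 12.2×0.13 + 208×0.09 = 213.394 sabins.
ᾱ = 213.394 / 601.6 = 0.3547.
Eyring denominator: −S ln(1−ᾱ) = 263.525.
V = 16 × 13 × 3.2 = 665.6 m³.
RT60 = 0.161 × 665.6 / 263.525 = 0.41 s.

0.41 seconds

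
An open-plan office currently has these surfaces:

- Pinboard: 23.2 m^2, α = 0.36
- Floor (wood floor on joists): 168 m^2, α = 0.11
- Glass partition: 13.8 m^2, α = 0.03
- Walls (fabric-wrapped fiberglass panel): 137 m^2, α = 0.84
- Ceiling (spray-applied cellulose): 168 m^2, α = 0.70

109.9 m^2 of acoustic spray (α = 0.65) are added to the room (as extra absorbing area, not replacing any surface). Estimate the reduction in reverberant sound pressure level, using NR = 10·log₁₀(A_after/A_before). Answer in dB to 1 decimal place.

Equivalent absorption area: A_before = 23.2*0.36 + 168*0.11 + 13.8*0.03 + 137*0.84 + 168*0.70 = 259.926 m^2.
Treatment contributes 109.9·0.65 = 71.435 sabins.
New total A_after = 331.361 sabins.
Reduction = 10 log₁₀(A_after/A_before) = 10 log₁₀(1.2748) = 1.1 dB.

1.1 dB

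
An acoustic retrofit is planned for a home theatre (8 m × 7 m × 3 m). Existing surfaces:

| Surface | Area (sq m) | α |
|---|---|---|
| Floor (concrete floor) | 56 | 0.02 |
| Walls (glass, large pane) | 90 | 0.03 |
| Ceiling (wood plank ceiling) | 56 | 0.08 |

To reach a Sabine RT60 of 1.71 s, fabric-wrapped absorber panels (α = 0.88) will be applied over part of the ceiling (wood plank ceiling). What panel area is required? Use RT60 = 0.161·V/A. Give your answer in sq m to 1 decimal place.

Equivalent absorption area: A₁ = 56×0.02 + 90×0.03 + 56×0.08 = 8.300 sq m.
Required A₂ = 0.161·168/1.71 = 15.818 sabins.
Absorption to add: 15.818 − 8.300 = 7.518 sabins.
Net gain per sq m: Δα = 0.88 − 0.08 = 0.80.
Area = ΔA/Δα = 7.518/0.80 = 9.4 sq m.

9.4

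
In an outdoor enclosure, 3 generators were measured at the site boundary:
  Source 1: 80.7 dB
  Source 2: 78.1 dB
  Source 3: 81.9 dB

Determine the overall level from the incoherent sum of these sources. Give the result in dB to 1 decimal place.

Σ 10^(Lᵢ/10) = 3.369e+08.
L_total = 10·log₁₀(3.369e+08) = 85.3 dB.

85.3 dB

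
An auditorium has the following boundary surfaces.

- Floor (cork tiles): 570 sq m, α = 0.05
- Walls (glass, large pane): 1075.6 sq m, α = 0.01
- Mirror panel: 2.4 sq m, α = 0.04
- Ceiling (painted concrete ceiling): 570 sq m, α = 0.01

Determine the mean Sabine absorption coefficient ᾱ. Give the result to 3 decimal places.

Total surface area S = 2218.0 sq m.
Weighted sum Σ Sα = 45.052.
ᾱ = A/S = 0.020.

0.020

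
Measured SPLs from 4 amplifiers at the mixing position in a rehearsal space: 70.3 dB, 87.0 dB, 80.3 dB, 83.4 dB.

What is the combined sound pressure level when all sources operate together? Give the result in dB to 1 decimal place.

89.2 dB

Σ 10^(Lᵢ/10) = 8.378e+08.
L_total = 10·log₁₀(8.378e+08) = 89.2 dB.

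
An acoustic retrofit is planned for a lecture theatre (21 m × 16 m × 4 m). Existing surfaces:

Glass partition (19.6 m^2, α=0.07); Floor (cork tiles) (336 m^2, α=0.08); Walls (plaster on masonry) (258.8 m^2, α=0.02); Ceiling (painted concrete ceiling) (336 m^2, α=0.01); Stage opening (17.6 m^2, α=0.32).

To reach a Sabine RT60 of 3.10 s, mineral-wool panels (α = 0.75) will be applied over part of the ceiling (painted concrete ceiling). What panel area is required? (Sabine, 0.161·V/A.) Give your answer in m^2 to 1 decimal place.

A₁ = Σ Sᵢαᵢ = 19.6*0.07 + 336*0.08 + 258.8*0.02 + 336*0.01 + 17.6*0.32 = 42.420 sabins.
V = 1344 m³. Target absorption A₂ = 0.161 × 1344 / 3.10 = 69.801 sabins.
ΔA needed = 69.801 − 42.420 = 27.381 sabins.
Each m^2 of panel replacing the ceiling (painted concrete ceiling) adds (0.75 − 0.01) = 0.74 sabins.
Panel area = 27.381 / 0.74 = 37.0 m^2.

37.0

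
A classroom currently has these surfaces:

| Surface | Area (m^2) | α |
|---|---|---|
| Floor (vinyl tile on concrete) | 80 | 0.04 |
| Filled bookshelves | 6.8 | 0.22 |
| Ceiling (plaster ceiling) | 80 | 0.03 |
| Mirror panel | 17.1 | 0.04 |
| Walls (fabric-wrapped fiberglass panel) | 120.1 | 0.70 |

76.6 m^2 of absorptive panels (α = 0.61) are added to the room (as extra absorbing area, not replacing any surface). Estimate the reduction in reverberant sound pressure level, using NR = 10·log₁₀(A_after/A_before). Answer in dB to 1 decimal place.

1.8 dB

A_before = Σ Sᵢαᵢ = 80×0.04 + 6.8×0.22 + 80×0.03 + 17.1×0.04 + 120.1×0.70 = 91.850 sabins.
Added absorption = 76.6 × 0.61 = 46.726 sabins.
A_after = 91.850 + 46.726 = 138.576 sabins.
NR = 10·log₁₀(138.576/91.850) = 1.8 dB.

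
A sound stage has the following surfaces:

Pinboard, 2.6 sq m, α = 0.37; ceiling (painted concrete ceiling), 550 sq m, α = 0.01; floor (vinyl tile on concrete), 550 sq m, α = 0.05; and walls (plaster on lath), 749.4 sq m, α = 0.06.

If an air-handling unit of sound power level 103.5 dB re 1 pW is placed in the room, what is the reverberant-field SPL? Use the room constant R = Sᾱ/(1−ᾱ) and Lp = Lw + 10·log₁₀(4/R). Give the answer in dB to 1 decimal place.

90.4 dB

Σ(Sᵢαᵢ) = 2.6·0.37 + 550·0.01 + 550·0.05 + 749.4·0.06 = 78.926; total area S = 1852.0 sq m.
ᾱ = 0.0426, so room constant R = A/(1−ᾱ) = 82.438 sq m.
Lp = 103.5 + 10·log₁₀(4/82.438) = 103.5 + (-13.14) = 90.4 dB.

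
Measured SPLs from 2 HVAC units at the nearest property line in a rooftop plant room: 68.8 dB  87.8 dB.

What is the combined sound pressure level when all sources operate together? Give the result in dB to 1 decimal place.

87.9 dB

Converting to relative power and adding: 10^(68.8/10) + 10^(87.8/10) = 6.101e+08.
Back to dB: 10·log₁₀ Σ = 87.9 dB.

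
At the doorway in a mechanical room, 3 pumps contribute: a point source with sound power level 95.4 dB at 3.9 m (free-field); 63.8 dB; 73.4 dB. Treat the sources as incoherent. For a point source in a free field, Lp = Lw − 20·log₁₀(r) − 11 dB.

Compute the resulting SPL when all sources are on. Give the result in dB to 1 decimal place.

76.3 dB

Source at 3.9 m: Lp = 95.4 − 20·log₁₀(3.9) − 11 = 72.6 dB.
Σ 10^(Lᵢ/10) = 4.247e+07.
Back to dB: 10·log₁₀ Σ = 76.3 dB.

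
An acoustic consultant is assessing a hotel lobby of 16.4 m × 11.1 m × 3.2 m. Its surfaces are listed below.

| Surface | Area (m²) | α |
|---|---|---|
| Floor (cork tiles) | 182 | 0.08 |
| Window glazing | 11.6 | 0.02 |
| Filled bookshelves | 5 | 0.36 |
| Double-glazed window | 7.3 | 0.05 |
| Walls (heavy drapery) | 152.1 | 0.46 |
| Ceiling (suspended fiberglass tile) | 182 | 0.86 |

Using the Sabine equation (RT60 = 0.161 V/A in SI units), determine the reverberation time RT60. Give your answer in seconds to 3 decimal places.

Summing Sᵢαᵢ: 14.560 + 0.232 + 1.800 + 0.365 + 69.966 + 156.520 → A = 243.443 sabins.
Volume V = 16.4 × 11.1 × 3.2 = 582.528 m³.
Sabine: RT60 = 0.161 × 582.528 / 243.443 = 0.385 s.

0.385 s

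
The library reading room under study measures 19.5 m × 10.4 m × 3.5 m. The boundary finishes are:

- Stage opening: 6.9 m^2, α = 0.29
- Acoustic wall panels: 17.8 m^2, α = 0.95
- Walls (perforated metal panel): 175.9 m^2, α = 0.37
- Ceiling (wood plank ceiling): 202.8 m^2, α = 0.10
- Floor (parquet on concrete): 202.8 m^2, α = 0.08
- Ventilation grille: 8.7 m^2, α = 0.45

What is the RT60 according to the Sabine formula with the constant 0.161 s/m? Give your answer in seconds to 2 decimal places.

0.92 seconds

Summing Sᵢαᵢ: 2.001 + 16.910 + 65.083 + 20.280 + 16.224 + 3.915 → A = 124.413 sabins.
V = 19.5·10.4·3.5 = 709.8 m³.
T = 0.161 V/A = 0.161·709.8/124.413 = 0.92 s.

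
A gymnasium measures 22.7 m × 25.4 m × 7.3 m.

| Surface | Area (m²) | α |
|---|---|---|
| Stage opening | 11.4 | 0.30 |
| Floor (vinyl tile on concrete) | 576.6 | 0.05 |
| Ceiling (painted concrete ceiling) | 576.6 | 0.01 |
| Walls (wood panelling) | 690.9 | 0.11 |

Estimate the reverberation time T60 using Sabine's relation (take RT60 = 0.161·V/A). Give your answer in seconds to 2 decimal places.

5.94 s

A = Σ Sᵢαᵢ = 11.4·0.30 + 576.6·0.05 + 576.6·0.01 + 690.9·0.11 = 114.015 sabins.
Volume V = 22.7 × 25.4 × 7.3 = 4209.034 m³.
Sabine: RT60 = 0.161 × 4209.034 / 114.015 = 5.94 s.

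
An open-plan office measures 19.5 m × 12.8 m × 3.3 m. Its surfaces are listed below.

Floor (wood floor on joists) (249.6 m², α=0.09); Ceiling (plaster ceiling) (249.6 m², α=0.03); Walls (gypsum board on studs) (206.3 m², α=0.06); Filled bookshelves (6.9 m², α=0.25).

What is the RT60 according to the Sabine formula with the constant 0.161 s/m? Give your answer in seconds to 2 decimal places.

3.01 seconds

Summing Sᵢαᵢ: 22.464 + 7.488 + 12.378 + 1.725 → A = 44.055 sabins.
Volume V = 19.5 × 12.8 × 3.3 = 823.68 m³.
Sabine: RT60 = 0.161 × 823.68 / 44.055 = 3.01 s.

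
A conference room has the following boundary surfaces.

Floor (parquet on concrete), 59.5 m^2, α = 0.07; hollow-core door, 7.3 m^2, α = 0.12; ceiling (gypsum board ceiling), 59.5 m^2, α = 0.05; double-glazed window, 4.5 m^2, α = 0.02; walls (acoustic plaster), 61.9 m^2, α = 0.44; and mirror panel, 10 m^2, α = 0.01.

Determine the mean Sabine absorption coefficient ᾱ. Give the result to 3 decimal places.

0.175

S = Σ Sᵢ = 59.5 + 7.3 + 59.5 + 4.5 + 61.9 + 10 = 202.7 m^2.
Weighted sum Σ Sα = 35.442.
ᾱ = A/S = 0.175.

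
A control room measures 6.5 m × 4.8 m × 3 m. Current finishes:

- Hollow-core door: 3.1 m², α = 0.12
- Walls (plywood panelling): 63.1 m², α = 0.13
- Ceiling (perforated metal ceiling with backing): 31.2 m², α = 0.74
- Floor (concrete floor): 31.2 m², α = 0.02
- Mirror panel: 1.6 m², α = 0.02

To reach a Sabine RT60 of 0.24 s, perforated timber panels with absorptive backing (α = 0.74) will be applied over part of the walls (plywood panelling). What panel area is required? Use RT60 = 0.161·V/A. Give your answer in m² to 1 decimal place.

Summing Sᵢαᵢ: 0.372 + 8.203 + 23.088 + 0.624 + 0.032 → A₁ = 32.319 sabins.
Required A₂ = 0.161·93.6/0.24 = 62.790 sabins.
ΔA needed = 62.790 − 32.319 = 30.471 sabins.
Net gain per m²: Δα = 0.74 − 0.13 = 0.61.
Panel area = 30.471 / 0.61 = 50.0 m².

50.0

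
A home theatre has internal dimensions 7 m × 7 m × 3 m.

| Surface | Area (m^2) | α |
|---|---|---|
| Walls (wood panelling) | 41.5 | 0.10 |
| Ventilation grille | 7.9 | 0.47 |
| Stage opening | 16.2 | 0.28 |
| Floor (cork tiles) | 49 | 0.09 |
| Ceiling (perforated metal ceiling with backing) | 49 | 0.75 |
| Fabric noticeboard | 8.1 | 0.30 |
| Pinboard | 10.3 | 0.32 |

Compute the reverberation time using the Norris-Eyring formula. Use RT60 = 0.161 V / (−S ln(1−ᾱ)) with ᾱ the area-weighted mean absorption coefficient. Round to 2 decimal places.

S = Σ Sᵢ = 182.0 m^2.
Σ(Sᵢαᵢ) = 41.5·0.10 + 7.9·0.47 + 16.2·0.28 + 49·0.09 + 49·0.75 + 8.1·0.30 + 10.3·0.32 = 59.285.
Mean coefficient ᾱ = A/S = 0.3257.
Eyring denominator: −S ln(1−ᾱ) = 71.723.
V = 7 × 7 × 3 = 147 m³.
RT60 = 0.161 × 147 / 71.723 = 0.33 s.

0.33 sec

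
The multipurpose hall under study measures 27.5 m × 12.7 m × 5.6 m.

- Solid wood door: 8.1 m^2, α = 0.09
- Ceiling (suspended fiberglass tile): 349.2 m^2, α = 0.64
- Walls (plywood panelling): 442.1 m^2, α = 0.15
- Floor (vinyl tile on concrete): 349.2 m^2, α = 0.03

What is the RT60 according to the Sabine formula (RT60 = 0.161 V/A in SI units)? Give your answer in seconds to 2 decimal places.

1.05 seconds

A = Σ Sᵢαᵢ = 8.1·0.09 + 349.2·0.64 + 442.1·0.15 + 349.2·0.03 = 301.008 sabins.
V = 27.5·12.7·5.6 = 1955.8 m³.
RT60 = 0.161 · V / A = 0.161 × 1955.8 / 301.008 = 1.05 s.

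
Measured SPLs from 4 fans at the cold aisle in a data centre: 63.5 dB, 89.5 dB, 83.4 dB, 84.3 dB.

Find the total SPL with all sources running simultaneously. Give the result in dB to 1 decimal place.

91.4 dB

Sum in the linear (power) domain: Σ 10^(Lᵢ/10) = 10^(63.5/10) + 10^(89.5/10) + 10^(83.4/10) + 10^(84.3/10) = 1.381e+09.
L_total = 10·log₁₀(1.381e+09) = 91.4 dB.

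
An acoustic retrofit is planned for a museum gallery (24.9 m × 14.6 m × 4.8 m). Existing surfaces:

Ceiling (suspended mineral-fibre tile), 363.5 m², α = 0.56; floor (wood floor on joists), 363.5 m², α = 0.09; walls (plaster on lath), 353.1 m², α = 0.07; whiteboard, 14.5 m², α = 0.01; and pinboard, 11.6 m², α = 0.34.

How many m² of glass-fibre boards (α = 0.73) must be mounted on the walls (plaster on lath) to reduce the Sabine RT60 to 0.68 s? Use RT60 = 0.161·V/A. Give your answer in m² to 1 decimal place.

A₁ = Σ Sᵢαᵢ = 363.5*0.56 + 363.5*0.09 + 353.1*0.07 + 14.5*0.01 + 11.6*0.34 = 265.081 sabins.
V = 1744.992 m³. Target absorption A₂ = 0.161 × 1744.992 / 0.68 = 413.153 sabins.
Absorption to add: 413.153 − 265.081 = 148.072 sabins.
Each m² of panel replacing the walls (plaster on lath) adds (0.73 − 0.07) = 0.66 sabins.
Area = ΔA/Δα = 148.072/0.66 = 224.4 m².

224.4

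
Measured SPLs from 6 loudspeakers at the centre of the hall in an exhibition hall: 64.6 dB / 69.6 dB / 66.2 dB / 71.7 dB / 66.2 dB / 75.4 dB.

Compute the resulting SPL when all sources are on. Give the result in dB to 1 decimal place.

Σ 10^(Lᵢ/10) = 6.981e+07.
L_total = 10·log₁₀(6.981e+07) = 78.4 dB.

78.4 dB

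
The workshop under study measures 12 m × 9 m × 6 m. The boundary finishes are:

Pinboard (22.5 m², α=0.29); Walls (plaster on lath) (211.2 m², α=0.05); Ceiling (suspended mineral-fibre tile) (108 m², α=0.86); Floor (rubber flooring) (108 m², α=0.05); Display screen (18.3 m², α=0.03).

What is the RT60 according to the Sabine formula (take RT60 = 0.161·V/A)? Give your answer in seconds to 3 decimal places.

Equivalent absorption area: A = 22.5·0.29 + 211.2·0.05 + 108·0.86 + 108·0.05 + 18.3·0.03 = 115.914 m².
V = 12·9·6 = 648 m³.
Sabine: RT60 = 0.161 × 648 / 115.914 = 0.900 s.

0.900 s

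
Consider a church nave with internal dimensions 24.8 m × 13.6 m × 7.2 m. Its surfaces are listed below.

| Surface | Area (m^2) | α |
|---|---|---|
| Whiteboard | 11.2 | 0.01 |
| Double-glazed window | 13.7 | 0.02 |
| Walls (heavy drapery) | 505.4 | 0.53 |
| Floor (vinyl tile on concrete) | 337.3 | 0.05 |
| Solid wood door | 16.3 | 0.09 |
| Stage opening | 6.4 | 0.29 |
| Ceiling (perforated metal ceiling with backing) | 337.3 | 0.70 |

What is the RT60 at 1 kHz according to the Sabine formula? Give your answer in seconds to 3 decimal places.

0.745 s

Equivalent absorption area: A = 11.2×0.01 + 13.7×0.02 + 505.4×0.53 + 337.3×0.05 + 16.3×0.09 + 6.4×0.29 + 337.3×0.70 = 524.546 m^2.
Room volume: 2428.416 m³.
T = 0.161 V/A = 0.161·2428.416/524.546 = 0.745 s.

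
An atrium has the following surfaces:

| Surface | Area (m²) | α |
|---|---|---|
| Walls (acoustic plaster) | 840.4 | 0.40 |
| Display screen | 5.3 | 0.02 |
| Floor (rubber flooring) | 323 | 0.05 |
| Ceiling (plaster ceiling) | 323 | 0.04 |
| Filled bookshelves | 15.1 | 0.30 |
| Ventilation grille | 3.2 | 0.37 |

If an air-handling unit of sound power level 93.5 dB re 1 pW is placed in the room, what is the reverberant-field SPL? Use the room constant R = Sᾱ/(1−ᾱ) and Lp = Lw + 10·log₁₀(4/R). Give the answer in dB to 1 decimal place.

Σ(Sᵢαᵢ) = 840.4×0.40 + 5.3×0.02 + 323×0.05 + 323×0.04 + 15.1×0.30 + 3.2×0.37 = 371.050; total area S = 1510.0 m².
ᾱ = 371.050/1510.0 = 0.2457; R = Sᾱ/(1−ᾱ) = 371.050/(1−0.2457) = 491.913 m².
Lp = 93.5 + 10·log₁₀(4/491.913) = 93.5 + (-20.90) = 72.6 dB.

72.6 dB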